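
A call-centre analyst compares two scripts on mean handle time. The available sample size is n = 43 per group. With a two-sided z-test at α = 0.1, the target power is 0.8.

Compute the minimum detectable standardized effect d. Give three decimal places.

d ≈ 0.536

Required noncentrality: δ = z_{0.05} + z_{0.20} = 1.645 + 0.842 = 2.486.
(The second rejection-region term Φ(−δ − z_{α/2}) is negligible and dropped.)
δ = d·√(n/2) ⇒ d = δ/√(n/2) = 2.486/√(43/2) = 0.5362.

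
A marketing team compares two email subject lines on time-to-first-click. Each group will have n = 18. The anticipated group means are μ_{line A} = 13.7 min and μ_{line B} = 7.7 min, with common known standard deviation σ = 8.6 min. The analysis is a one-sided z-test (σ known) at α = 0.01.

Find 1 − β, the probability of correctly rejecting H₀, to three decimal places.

Power ≈ 0.408

Standardized effect: d = |μ_{line A} − μ_{line B}| / σ = |13.7 − 7.7| / 8.6 = 0.6977
Noncentrality parameter: λ = d·√(n/2) = 0.6977 × √(18/2) = 2.0930
Critical value for a one-sided test at α = 0.01: z_α = 2.326.
Power = P(Z > 2.326 − λ) = Φ(-0.233) = 0.4078.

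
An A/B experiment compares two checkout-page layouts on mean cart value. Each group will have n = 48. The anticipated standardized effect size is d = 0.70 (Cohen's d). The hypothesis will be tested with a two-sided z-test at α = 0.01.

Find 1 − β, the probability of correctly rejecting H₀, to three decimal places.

Noncentrality parameter: δ = d·√(n/2) = 0.70 × √(48/2) = 3.4293
Critical value for a two-sided test at α = 0.01: z_{α/2} = 2.576.
Power = Φ(δ − 2.576) + Φ(−δ − 2.576) = Φ(0.853) + Φ(-6.005) = 0.8033 + 0.0000 = 0.8033.

Power ≈ 0.803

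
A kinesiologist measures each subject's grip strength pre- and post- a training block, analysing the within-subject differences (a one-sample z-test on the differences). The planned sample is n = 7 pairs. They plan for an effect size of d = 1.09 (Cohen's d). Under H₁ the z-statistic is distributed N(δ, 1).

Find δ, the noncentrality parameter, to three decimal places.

δ = d·√n = 1.09 × √7 = 2.8839

δ ≈ 2.884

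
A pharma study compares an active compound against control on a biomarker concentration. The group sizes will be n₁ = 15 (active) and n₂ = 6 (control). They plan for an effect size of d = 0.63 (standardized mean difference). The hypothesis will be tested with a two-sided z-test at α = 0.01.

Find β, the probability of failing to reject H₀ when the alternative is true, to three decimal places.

Noncentrality parameter: δ = d / √(1/n₁ + 1/n₂) = 0.63 / √(1/15 + 1/6) = 1.3042
Critical value for a two-sided test at α = 0.01: z_{α/2} = 2.576.
Power = Φ(δ − 2.576) + Φ(−δ − 2.576) = Φ(-1.272) + Φ(-3.880) = 0.1018 + 0.0001 = 0.1018.
Type II error: β = 1 − power = 1 − 0.1018 = 0.8982.

β ≈ 0.898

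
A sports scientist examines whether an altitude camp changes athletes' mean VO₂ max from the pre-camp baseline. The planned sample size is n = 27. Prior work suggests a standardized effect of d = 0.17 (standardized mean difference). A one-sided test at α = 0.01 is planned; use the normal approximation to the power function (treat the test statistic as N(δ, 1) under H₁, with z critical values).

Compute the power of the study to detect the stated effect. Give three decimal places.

Power ≈ 0.075

Noncentrality parameter: δ = d·√n = 0.17 × √27 = 0.8833
One-sided α = 0.01 → critical value z_{0.01} = 2.326.
Power = Φ(δ − 2.326) = Φ(-1.443) = 0.0745.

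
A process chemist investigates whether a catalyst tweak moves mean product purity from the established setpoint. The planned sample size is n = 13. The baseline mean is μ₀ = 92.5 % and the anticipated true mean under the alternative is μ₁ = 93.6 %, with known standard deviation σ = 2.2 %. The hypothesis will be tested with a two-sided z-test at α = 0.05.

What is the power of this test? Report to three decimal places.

Power ≈ 0.438

Standardized effect: d = |μ₁ − μ₀| / σ = |93.6 − 92.5| / 2.2 = 0.5000
Noncentrality parameter: δ = d·√n = 0.5000 × √13 = 1.8028
Two-sided α = 0.05 → critical value z_{0.025} = 1.960.
Power = Φ(δ − 1.960) + Φ(−δ − 1.960) = Φ(-0.157) + Φ(-3.763) = 0.4375 + 0.0001 = 0.4376.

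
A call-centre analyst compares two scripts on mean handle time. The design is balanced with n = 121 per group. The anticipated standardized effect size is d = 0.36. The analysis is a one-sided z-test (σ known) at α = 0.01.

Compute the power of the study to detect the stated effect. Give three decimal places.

Power ≈ 0.682

Noncentrality parameter: δ = d·√(n/2) = 0.36 × √(121/2) = 2.8001
Critical value for a one-sided test at α = 0.01: z_α = 2.326.
Power = Φ(δ − 2.326) = Φ(0.474) = 0.6822.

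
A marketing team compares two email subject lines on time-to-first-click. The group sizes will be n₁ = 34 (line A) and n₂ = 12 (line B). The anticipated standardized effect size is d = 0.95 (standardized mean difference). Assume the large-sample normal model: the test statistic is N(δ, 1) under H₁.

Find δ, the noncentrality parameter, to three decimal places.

δ ≈ 2.829

The noncentrality parameter scales effect size by the design's sample-size factor: δ = d / √(1/n₁ + 1/n₂) = 0.95 / √(1/34 + 1/12) = 2.8293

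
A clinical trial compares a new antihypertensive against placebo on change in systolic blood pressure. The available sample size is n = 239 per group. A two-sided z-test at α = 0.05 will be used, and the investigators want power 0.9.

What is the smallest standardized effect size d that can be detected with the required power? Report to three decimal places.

d ≈ 0.297

Required noncentrality: δ = z_{0.025} + z_{0.10} = 1.960 + 1.282 = 3.242.
(The second rejection-region term Φ(−δ − z_{α/2}) is negligible and dropped.)
δ = d·√(n/2) ⇒ d = δ/√(n/2) = 3.242/√(239/2) = 0.2965.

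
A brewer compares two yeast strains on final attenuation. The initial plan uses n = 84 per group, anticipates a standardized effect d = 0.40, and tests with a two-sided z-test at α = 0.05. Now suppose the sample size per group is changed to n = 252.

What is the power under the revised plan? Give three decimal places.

With n = 252 per group: δ = d·√(n/2) = 0.40 × √(252/2) = 4.4900. Critical value z_{0.025} = 1.960.
Revised power = Φ(δ − 1.960) + Φ(−δ − 1.960) = Φ(2.530) + Φ(-6.450) = 0.9943 + 0.0000 = 0.9943.

Power ≈ 0.994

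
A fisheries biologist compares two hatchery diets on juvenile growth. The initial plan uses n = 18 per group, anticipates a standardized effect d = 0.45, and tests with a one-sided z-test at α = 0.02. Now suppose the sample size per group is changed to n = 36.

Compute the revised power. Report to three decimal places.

Power ≈ 0.443

With n = 36 per group: δ = d·√(n/2) = 0.45 × √(36/2) = 1.9092. Critical value z_{0.02} = 2.054.
Revised power = P(Z > 2.054 − δ) = Φ(-0.145) = 0.4425.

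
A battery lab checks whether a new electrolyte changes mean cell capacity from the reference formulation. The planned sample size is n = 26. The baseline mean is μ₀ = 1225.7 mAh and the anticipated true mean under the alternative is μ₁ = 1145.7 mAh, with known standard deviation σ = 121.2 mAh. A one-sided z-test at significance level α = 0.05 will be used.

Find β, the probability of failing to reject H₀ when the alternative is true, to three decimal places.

β ≈ 0.043

Standardized effect: d = |μ₁ − μ₀| / σ = |1145.7 − 1225.7| / 121.2 = 0.6601
Noncentrality parameter: λ = d·√n = 0.6601 × √26 = 3.3657
One-sided α = 0.05 → critical value z_{0.05} = 1.645.
Power = Φ(λ − 1.645) = Φ(1.721) = 0.9574.
Type II error: β = 1 − power = 1 − 0.9574 = 0.0426.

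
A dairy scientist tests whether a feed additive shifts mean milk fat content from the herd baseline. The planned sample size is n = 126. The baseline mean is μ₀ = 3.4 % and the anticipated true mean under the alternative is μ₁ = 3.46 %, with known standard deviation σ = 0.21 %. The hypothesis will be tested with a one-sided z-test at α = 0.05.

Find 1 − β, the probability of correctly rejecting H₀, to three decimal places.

Standardized effect: d = |μ₁ − μ₀| / σ = |3.46 − 3.4| / 0.21 = 0.2857
Noncentrality parameter: δ = d·√n = 0.2857 × √126 = 3.2071
Critical value for a one-sided test at α = 0.05: z_α = 1.645.
Power = P(Z > 1.645 − δ) = Φ(1.562) = 0.9409.

Power ≈ 0.941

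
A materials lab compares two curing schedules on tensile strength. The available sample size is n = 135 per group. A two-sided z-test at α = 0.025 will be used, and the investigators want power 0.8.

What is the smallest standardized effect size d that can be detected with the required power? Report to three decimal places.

Need Φ(δ − 2.241) = 0.8, so δ = 2.241 + 0.842 = 3.083.
(Lower-tail contribution to power is negligible for δ > 0.)
δ = d·√(n/2) ⇒ d = δ/√(n/2) = 3.083/√(135/2) = 0.3753.

d ≈ 0.375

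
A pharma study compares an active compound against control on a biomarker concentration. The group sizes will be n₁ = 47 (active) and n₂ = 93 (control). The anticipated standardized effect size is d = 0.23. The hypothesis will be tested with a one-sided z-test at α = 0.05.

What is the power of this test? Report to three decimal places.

Noncentrality parameter: δ = d / √(1/n₁ + 1/n₂) = 0.23 / √(1/47 + 1/93) = 1.2852
One-sided α = 0.05 → critical value z_{0.05} = 1.645.
Power = Φ(δ − 1.645) = Φ(-0.360) = 0.3595.

Power ≈ 0.360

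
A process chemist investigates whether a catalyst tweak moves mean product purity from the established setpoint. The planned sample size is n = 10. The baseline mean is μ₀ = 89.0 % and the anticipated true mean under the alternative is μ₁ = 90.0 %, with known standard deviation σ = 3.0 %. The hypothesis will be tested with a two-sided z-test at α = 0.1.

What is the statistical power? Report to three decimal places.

Power ≈ 0.281

Standardized effect: d = |μ₁ − μ₀| / σ = |90.0 − 89.0| / 3.0 = 0.3333
Noncentrality parameter: δ = d·√n = 0.3333 × √10 = 1.0541
Critical value for a two-sided test at α = 0.1: z_{α/2} = 1.645.
Power = Φ(δ − 1.645) + Φ(−δ − 1.645) = Φ(-0.591) + Φ(-2.699) = 0.2773 + 0.0035 = 0.2808.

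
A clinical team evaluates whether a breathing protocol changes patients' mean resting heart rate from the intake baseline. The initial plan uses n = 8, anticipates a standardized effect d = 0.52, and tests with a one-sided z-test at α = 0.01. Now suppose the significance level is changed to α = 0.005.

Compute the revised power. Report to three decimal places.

Power ≈ 0.135

δ = d·√n = 0.52 × √8 = 1.4708 (unchanged). New critical value: z_{0.005} = 2.576.
Revised power = P(Z > 2.576 − δ) = Φ(-1.105) = 0.1346.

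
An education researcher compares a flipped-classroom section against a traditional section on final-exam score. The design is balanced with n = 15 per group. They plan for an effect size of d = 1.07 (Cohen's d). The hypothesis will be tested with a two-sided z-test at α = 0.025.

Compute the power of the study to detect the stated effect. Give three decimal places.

Power ≈ 0.755

Noncentrality parameter: δ = d·√(n/2) = 1.07 × √(15/2) = 2.9303
Two-sided α = 0.025 → critical value z_{0.0125} = 2.241.
Power = Φ(δ − 2.241) + Φ(−δ − 2.241) = Φ(0.689) + Φ(-5.172) = 0.7546 + 0.0000 = 0.7546.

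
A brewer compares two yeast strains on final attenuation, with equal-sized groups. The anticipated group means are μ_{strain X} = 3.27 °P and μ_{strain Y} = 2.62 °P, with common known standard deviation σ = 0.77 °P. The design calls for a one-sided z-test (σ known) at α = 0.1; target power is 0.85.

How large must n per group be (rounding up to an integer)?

n = 16 per group

Standardized effect: d = |μ_{strain X} − μ_{strain Y}| / σ = |3.27 − 2.62| / 0.77 = 0.8442
Set Φ(δ − 1.282) = 0.85; then δ − 1.282 = Φ⁻¹(0.85) = 1.036, giving δ = 2.318.
δ = d·√(n/2) ⇒ n = 2(δ/d)² = 2 × (2.318 / 0.8442)² = 15.08.
Round up to the next whole unit.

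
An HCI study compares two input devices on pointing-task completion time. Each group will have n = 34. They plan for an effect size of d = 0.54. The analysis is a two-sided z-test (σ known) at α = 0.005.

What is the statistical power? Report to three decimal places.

Power ≈ 0.281

Noncentrality parameter: δ = d·√(n/2) = 0.54 × √(34/2) = 2.2265
Two-sided α = 0.005 → critical value z_{0.0025} = 2.807.
Power = Φ(δ − 2.807) + Φ(−δ − 2.807) = Φ(-0.581) + Φ(-5.034) = 0.2808 + 0.0000 = 0.2808.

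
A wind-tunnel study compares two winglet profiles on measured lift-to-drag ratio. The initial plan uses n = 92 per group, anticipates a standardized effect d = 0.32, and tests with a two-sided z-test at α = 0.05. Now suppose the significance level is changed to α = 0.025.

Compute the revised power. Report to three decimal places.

δ = d·√(n/2) = 0.32 × √(92/2) = 2.1703 (unchanged). New critical value: z_{0.0125} = 2.241.
Revised power = Φ(δ − 2.241) + Φ(−δ − 2.241) = Φ(-0.071) + Φ(-4.412) = 0.4717 + 0.0000 = 0.4717.

Power ≈ 0.472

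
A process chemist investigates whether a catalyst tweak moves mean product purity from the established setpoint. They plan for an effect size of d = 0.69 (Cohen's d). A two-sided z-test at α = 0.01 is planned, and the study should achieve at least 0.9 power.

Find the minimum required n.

For power 0.9 need Φ(δ − z_{0.005}) = 0.9, so δ = z_{0.005} + z_{0.10} = 2.576 + 1.282 = 3.857.
(The Φ(−δ − z_{α/2}) term is vanishingly small for δ > 0 and is dropped in the standard sample-size formula.)
δ = d·√n ⇒ n = (δ/d)² = (3.857 / 0.69)² = 31.25.
Round up to the next whole unit.

n = 32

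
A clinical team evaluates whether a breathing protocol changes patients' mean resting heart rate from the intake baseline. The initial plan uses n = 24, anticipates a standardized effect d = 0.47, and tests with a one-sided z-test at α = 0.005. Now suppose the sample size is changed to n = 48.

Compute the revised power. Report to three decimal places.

Power ≈ 0.752

With n = 48: δ = d·√n = 0.47 × √48 = 3.2563. Critical value z_{0.005} = 2.576.
Revised power = P(Z > 2.576 − δ) = Φ(0.680) = 0.7519.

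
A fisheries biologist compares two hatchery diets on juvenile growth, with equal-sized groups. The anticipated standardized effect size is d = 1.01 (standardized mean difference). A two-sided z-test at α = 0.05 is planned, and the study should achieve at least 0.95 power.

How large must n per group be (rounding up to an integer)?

n = 26 per group

Set Φ(δ − 1.960) = 0.95; then δ − 1.960 = Φ⁻¹(0.95) = 1.645, giving δ = 3.605.
(For δ > 0 the lower-tail rejection region contributes negligibly to power, so the one-term inversion is standard.)
δ = d·√(n/2) ⇒ n = 2(δ/d)² = 2 × (3.605 / 1.01)² = 25.48.
Round up to the next whole unit.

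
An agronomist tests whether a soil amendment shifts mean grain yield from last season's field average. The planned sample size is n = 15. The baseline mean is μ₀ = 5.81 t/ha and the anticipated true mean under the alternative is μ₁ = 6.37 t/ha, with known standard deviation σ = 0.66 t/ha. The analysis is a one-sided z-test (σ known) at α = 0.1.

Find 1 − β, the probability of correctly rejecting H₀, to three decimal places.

Power ≈ 0.977

Standardized effect: d = |μ₁ − μ₀| / σ = |6.37 − 5.81| / 0.66 = 0.8485
Noncentrality parameter: δ = d·√n = 0.8485 × √15 = 3.2862
Critical value for a one-sided test at α = 0.1: z_α = 1.282.
Power = P(Z > 1.282 − δ) = Φ(2.005) = 0.9775.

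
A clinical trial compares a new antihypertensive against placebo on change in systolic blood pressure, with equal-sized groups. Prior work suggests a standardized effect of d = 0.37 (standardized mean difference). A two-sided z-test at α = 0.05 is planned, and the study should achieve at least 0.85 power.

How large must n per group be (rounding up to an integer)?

n = 132 per group

Set Φ(δ − 1.960) = 0.85; then δ − 1.960 = Φ⁻¹(0.85) = 1.036, giving δ = 2.996.
(The Φ(−δ − z_{α/2}) term is vanishingly small for δ > 0 and is dropped in the standard sample-size formula.)
δ = d·√(n/2) ⇒ n = 2(δ/d)² = 2 × (2.996 / 0.37)² = 131.17.
Round up to the next whole unit.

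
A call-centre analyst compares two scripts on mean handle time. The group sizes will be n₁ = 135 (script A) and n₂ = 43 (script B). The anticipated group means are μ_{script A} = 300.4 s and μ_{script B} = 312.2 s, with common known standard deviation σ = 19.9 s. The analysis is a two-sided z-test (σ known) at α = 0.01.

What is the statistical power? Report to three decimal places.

Power ≈ 0.791

Standardized effect: d = |μ_{script A} − μ_{script B}| / σ = |300.4 − 312.2| / 19.9 = 0.5930
Noncentrality parameter: δ = d / √(1/n₁ + 1/n₂) = 0.5930 / √(1/135 + 1/43) = 3.3863
Two-sided α = 0.01 → critical value z_{0.005} = 2.576.
Power = Φ(δ − 2.576) + Φ(−δ − 2.576) = Φ(0.810) + Φ(-5.962) = 0.7912 + 0.0000 = 0.7912.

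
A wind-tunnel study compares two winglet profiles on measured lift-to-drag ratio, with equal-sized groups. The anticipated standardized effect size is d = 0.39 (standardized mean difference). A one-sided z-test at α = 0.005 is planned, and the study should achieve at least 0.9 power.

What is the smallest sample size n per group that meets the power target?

Set Φ(δ − 2.576) = 0.9; then δ − 2.576 = Φ⁻¹(0.9) = 1.282, giving δ = 3.857.
δ = d·√(n/2) ⇒ n = 2(δ/d)² = 2 × (3.857 / 0.39)² = 195.65.
Rounding up, n = 196 per group.

n = 196 per group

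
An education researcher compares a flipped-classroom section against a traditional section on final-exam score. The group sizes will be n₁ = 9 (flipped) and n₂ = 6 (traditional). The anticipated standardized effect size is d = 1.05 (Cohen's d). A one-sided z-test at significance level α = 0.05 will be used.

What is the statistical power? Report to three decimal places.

Power ≈ 0.636

Noncentrality parameter: δ = d / √(1/n₁ + 1/n₂) = 1.05 / √(1/9 + 1/6) = 1.9922
Critical value for a one-sided test at α = 0.05: z_α = 1.645.
Power = P(Z > 1.645 − δ) = Φ(0.347) = 0.6358.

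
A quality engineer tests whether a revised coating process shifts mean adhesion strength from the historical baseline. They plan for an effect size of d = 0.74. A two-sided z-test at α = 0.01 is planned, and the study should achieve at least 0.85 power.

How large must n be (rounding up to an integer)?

n = 24

Set Φ(δ − 2.576) = 0.85; then δ − 2.576 = Φ⁻¹(0.85) = 1.036, giving δ = 3.612.
(For δ > 0 the lower-tail rejection region contributes negligibly to power, so the one-term inversion is standard.)
δ = d·√n ⇒ n = (δ/d)² = (3.612 / 0.74)² = 23.83.
Rounding up, n = 24.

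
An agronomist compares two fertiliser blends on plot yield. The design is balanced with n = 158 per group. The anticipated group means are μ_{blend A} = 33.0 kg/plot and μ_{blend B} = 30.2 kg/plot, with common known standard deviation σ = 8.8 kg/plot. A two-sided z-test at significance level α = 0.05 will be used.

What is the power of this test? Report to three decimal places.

Standardized effect: d = |μ_{blend A} − μ_{blend B}| / σ = |33.0 − 30.2| / 8.8 = 0.3182
Noncentrality parameter: δ = d·√(n/2) = 0.3182 × √(158/2) = 2.8281
Critical value for a two-sided test at α = 0.05: z_{α/2} = 1.960.
Power = Φ(δ − 1.960) + Φ(−δ − 1.960) = Φ(0.868) + Φ(-4.788) = 0.8073 + 0.0000 = 0.8073.

Power ≈ 0.807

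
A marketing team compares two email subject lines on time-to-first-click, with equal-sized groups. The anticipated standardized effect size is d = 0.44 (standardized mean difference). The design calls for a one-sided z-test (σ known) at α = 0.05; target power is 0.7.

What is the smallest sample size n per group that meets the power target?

Set Φ(δ − 1.645) = 0.7; then δ − 1.645 = Φ⁻¹(0.7) = 0.524, giving δ = 2.169.
δ = d·√(n/2) ⇒ n = 2(δ/d)² = 2 × (2.169 / 0.44)² = 48.61.
Round up to the next whole unit.

n = 49 per group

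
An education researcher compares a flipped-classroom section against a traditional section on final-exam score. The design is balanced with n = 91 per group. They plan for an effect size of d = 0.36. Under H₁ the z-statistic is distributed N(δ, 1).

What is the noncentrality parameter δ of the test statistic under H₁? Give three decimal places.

The noncentrality parameter scales effect size by the design's sample-size factor: δ = d·√(n/2) = 0.36 × √(91/2) = 2.4283

δ ≈ 2.428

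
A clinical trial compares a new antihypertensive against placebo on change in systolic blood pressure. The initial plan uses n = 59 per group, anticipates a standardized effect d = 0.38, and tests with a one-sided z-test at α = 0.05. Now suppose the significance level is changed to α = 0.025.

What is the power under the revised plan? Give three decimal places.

δ = d·√(n/2) = 0.38 × √(59/2) = 2.0639 (unchanged). New critical value: z_{0.025} = 1.960.
Revised power = Φ(δ − 1.960) = Φ(0.104) = 0.5414.

Power ≈ 0.541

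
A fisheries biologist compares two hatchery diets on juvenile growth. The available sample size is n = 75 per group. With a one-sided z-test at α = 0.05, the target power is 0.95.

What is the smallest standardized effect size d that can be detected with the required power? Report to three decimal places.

d ≈ 0.537

Need Φ(δ − 1.645) = 0.95, so δ = 1.645 + 1.645 = 3.290.
δ = d·√(n/2) ⇒ d = δ/√(n/2) = 3.290/√(75/2) = 0.5372.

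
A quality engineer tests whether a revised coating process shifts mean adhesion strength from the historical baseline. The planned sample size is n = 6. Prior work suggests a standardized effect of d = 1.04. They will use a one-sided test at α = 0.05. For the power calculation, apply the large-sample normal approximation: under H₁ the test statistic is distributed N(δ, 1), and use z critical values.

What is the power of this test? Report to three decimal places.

Noncentrality parameter: δ = d·√n = 1.04 × √6 = 2.5475
One-sided α = 0.05 → critical value z_{0.05} = 1.645.
Power = P(Z > 1.645 − δ) = Φ(0.903) = 0.8166.

Power ≈ 0.817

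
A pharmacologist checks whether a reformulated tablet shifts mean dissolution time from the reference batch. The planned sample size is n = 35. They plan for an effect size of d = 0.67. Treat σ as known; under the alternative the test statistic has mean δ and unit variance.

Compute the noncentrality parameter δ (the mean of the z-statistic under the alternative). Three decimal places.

δ ≈ 3.964

The noncentrality parameter scales effect size by the design's sample-size factor: δ = d·√n = 0.67 × √35 = 3.9638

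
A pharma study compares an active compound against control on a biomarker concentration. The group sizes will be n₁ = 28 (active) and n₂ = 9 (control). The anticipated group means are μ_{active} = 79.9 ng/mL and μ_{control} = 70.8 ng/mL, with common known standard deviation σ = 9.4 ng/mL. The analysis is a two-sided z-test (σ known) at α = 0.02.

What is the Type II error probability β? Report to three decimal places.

β ≈ 0.421

Standardized effect: d = |μ_{active} − μ_{control}| / σ = |79.9 − 70.8| / 9.4 = 0.9681
Noncentrality parameter: δ = d / √(1/n₁ + 1/n₂) = 0.9681 / √(1/28 + 1/9) = 2.5265
Critical value for a two-sided test at α = 0.02: z_{α/2} = 2.326.
Power = Φ(δ − 2.326) + Φ(−δ − 2.326) = Φ(0.200) + Φ(-4.853) = 0.5793 + 0.0000 = 0.5793.
Type II error: β = 1 − power = 1 − 0.5793 = 0.4207.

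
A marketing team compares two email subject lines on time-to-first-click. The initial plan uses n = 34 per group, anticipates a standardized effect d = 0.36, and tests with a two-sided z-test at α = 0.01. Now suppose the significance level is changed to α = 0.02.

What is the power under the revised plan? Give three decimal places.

δ = d·√(n/2) = 0.36 × √(34/2) = 1.4843 (unchanged). New critical value: z_{0.01} = 2.326.
Revised power = Φ(δ − 2.326) + Φ(−δ − 2.326) = Φ(-0.842) + Φ(-3.811) = 0.1999 + 0.0001 = 0.2000.

Power ≈ 0.200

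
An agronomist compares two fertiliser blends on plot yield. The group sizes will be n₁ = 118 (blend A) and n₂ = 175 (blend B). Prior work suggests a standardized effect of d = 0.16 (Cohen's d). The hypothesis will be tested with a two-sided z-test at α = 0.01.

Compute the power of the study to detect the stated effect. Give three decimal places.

Noncentrality parameter: δ = d / √(1/n₁ + 1/n₂) = 0.16 / √(1/118 + 1/175) = 1.3432
Two-sided α = 0.01 → critical value z_{0.005} = 2.576.
Power = Φ(δ − 2.576) + Φ(−δ − 2.576) = Φ(-1.233) + Φ(-3.919) = 0.1089 + 0.0000 = 0.1089.

Power ≈ 0.109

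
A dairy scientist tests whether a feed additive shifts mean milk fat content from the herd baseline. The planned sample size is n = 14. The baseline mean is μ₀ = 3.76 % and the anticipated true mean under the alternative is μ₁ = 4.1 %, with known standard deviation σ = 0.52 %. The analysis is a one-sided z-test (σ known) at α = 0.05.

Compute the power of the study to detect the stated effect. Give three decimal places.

Power ≈ 0.789

Standardized effect: d = |μ₁ − μ₀| / σ = |4.1 − 3.76| / 0.52 = 0.6538
Noncentrality parameter: δ = d·√n = 0.6538 × √14 = 2.4465
Critical value for a one-sided test at α = 0.05: z_α = 1.645.
Power = Φ(δ − 1.645) = Φ(0.802) = 0.7886.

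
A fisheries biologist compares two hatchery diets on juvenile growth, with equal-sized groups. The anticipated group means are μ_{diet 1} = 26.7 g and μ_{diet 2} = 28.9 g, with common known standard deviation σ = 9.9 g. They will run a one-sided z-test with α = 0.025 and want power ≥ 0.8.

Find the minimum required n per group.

n = 318 per group

Standardized effect: d = |μ_{diet 1} − μ_{diet 2}| / σ = |26.7 − 28.9| / 9.9 = 0.2222
Set Φ(δ − 1.960) = 0.8; then δ − 1.960 = Φ⁻¹(0.8) = 0.842, giving δ = 2.802.
δ = d·√(n/2) ⇒ n = 2(δ/d)² = 2 × (2.802 / 0.2222)² = 317.88.
Round up to the next whole unit.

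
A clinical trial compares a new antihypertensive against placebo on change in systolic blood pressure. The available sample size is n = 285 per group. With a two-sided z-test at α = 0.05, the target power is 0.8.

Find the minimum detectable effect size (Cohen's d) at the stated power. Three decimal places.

Need Φ(δ − 1.960) = 0.8, so δ = 1.960 + 0.842 = 2.802.
(Lower-tail contribution to power is negligible for δ > 0.)
δ = d·√(n/2) ⇒ d = δ/√(n/2) = 2.802/√(285/2) = 0.2347.

d ≈ 0.235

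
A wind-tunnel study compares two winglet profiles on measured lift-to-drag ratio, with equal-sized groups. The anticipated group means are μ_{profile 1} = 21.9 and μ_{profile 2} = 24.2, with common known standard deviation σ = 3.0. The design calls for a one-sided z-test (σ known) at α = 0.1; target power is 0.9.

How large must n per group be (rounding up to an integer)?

Standardized effect: d = |μ_{profile 1} − μ_{profile 2}| / σ = |21.9 − 24.2| / 3.0 = 0.7667
Set Φ(δ − 1.282) = 0.9; then δ − 1.282 = Φ⁻¹(0.9) = 1.282, giving δ = 2.563.
δ = d·√(n/2) ⇒ n = 2(δ/d)² = 2 × (2.563 / 0.7667)² = 22.35.
Round up to the next whole unit.

n = 23 per group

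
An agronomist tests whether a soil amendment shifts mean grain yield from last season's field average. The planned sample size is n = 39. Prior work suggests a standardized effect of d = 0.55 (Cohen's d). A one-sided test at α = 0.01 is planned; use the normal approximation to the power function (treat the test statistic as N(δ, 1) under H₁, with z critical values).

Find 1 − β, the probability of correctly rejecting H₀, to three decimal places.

Power ≈ 0.866

Noncentrality parameter: δ = d·√n = 0.55 × √39 = 3.4347
One-sided α = 0.01 → critical value z_{0.01} = 2.326.
Power = Φ(δ − 2.326) = Φ(1.108) = 0.8662.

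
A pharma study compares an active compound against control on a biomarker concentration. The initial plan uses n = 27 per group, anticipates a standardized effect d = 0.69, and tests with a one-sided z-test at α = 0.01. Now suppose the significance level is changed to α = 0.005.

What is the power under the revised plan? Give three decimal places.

Power ≈ 0.484

δ = d·√(n/2) = 0.69 × √(27/2) = 2.5352 (unchanged). New critical value: z_{0.005} = 2.576.
Revised power = Φ(δ − 2.576) = Φ(-0.041) = 0.4838.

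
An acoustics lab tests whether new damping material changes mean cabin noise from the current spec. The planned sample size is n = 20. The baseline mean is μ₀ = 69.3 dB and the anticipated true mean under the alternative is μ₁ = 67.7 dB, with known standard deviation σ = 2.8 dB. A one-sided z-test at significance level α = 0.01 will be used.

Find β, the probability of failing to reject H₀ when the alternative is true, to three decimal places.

β ≈ 0.409

Standardized effect: d = |μ₁ − μ₀| / σ = |67.7 − 69.3| / 2.8 = 0.5714
Noncentrality parameter: δ = d·√n = 0.5714 × √20 = 2.5555
One-sided α = 0.01 → critical value z_{0.01} = 2.326.
Power = P(Z > 2.326 − δ) = Φ(0.229) = 0.5906.
Type II error: β = 1 − power = 1 − 0.5906 = 0.4094.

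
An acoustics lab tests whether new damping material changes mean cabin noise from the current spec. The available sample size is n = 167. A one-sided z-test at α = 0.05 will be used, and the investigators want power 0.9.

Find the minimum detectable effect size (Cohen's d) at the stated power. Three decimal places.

Need Φ(δ − 1.645) = 0.9, so δ = 1.645 + 1.282 = 2.926.
δ = d·√n ⇒ d = δ/√n = 2.926/√167 = 0.2265.

d ≈ 0.226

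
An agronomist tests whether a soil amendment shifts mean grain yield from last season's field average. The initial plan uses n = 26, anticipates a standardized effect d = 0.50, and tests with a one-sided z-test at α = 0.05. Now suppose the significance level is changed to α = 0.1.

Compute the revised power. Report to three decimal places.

δ = d·√n = 0.50 × √26 = 2.5495 (unchanged). New critical value: z_{0.1} = 1.282.
Revised power = P(Z > 1.282 − δ) = Φ(1.268) = 0.8976.

Power ≈ 0.898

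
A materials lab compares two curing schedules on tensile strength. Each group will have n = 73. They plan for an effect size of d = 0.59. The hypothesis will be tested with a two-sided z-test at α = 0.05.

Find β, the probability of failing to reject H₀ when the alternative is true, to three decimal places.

β ≈ 0.054

Noncentrality parameter: δ = d·√(n/2) = 0.59 × √(73/2) = 3.5645
Two-sided α = 0.05 → critical value z_{0.025} = 1.960.
Power = Φ(δ − 1.960) + Φ(−δ − 1.960) = Φ(1.605) + Φ(-5.524) = 0.9457 + 0.0000 = 0.9457.
Type II error: β = 1 − power = 1 − 0.9457 = 0.0543.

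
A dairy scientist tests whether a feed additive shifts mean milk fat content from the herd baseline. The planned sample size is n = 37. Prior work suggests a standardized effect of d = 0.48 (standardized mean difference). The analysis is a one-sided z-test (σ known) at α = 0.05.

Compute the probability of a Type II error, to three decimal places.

Noncentrality parameter: δ = d·√n = 0.48 × √37 = 2.9197
Critical value for a one-sided test at α = 0.05: z_α = 1.645.
Power = P(Z > 1.645 − δ) = Φ(1.275) = 0.8988.
Type II error: β = 1 − power = 1 − 0.8988 = 0.1012.

β ≈ 0.101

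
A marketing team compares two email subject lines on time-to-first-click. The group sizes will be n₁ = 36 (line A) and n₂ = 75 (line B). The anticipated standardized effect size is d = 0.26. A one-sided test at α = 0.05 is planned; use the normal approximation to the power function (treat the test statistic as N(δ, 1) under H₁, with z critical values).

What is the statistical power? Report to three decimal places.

Noncentrality parameter: δ = d / √(1/n₁ + 1/n₂) = 0.26 / √(1/36 + 1/75) = 1.2823
One-sided α = 0.05 → critical value z_{0.05} = 1.645.
Power = Φ(δ − 1.645) = Φ(-0.363) = 0.3585.

Power ≈ 0.358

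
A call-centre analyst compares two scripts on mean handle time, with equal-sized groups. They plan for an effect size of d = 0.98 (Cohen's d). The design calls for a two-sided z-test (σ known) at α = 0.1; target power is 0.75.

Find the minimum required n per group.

For power 0.75 need Φ(δ − z_{0.05}) = 0.75, so δ = z_{0.05} + z_{0.25} = 1.645 + 0.674 = 2.319.
(For δ > 0 the lower-tail rejection region contributes negligibly to power, so the one-term inversion is standard.)
δ = d·√(n/2) ⇒ n = 2(δ/d)² = 2 × (2.319 / 0.98)² = 11.20.
Round up to the next whole unit.

n = 12 per group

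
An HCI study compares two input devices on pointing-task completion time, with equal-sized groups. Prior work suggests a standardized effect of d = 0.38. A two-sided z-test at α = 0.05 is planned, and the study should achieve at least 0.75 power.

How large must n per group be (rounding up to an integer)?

For power 0.75 need Φ(δ − z_{0.025}) = 0.75, so δ = z_{0.025} + z_{0.25} = 1.960 + 0.674 = 2.634.
(For δ > 0 the lower-tail rejection region contributes negligibly to power, so the one-term inversion is standard.)
δ = d·√(n/2) ⇒ n = 2(δ/d)² = 2 × (2.634 / 0.38)² = 96.13.
Rounding up, n = 97 per group.

n = 97 per group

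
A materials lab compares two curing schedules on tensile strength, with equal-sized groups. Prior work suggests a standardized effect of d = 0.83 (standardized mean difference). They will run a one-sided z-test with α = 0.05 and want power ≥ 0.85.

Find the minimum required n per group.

n = 21 per group

Set Φ(δ − 1.645) = 0.85; then δ − 1.645 = Φ⁻¹(0.85) = 1.036, giving δ = 2.681.
δ = d·√(n/2) ⇒ n = 2(δ/d)² = 2 × (2.681 / 0.83)² = 20.87.
Round up to the next whole unit.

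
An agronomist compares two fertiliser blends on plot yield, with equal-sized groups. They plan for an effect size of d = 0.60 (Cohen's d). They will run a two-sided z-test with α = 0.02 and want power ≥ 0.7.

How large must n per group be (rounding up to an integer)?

n = 46 per group

For power 0.7 need Φ(δ − z_{0.01}) = 0.7, so δ = z_{0.01} + z_{0.30} = 2.326 + 0.524 = 2.851.
(The Φ(−δ − z_{α/2}) term is vanishingly small for δ > 0 and is dropped in the standard sample-size formula.)
δ = d·√(n/2) ⇒ n = 2(δ/d)² = 2 × (2.851 / 0.60)² = 45.15.
Round up to the next whole unit.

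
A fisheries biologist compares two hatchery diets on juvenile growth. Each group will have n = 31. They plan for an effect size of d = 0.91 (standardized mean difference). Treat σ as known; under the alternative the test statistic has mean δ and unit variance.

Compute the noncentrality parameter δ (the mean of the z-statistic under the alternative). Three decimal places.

δ ≈ 3.583

The noncentrality parameter scales effect size by the design's sample-size factor: δ = d·√(n/2) = 0.91 × √(31/2) = 3.5827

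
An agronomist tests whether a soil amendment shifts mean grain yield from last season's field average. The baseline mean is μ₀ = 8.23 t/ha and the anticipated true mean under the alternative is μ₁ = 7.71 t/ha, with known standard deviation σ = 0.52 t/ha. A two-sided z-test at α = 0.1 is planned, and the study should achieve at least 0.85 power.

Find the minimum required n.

Standardized effect: d = |μ₁ − μ₀| / σ = |7.71 − 8.23| / 0.52 = 1.0000
Set Φ(δ − 1.645) = 0.85; then δ − 1.645 = Φ⁻¹(0.85) = 1.036, giving δ = 2.681.
(Ignoring the negligible lower-tail rejection probability gives the usual closed-form inversion.)
δ = d·√n ⇒ n = (δ/d)² = (2.681 / 1.0000)² = 7.19.
Round up to the next whole unit.

n = 8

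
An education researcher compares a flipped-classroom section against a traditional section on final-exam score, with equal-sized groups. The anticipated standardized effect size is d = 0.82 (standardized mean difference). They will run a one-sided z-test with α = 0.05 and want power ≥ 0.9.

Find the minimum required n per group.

n = 26 per group

For power 0.9 need Φ(δ − z_{0.05}) = 0.9, so δ = z_{0.05} + z_{0.10} = 1.645 + 1.282 = 2.926.
δ = d·√(n/2) ⇒ n = 2(δ/d)² = 2 × (2.926 / 0.82)² = 25.47.
Round up to the next whole unit.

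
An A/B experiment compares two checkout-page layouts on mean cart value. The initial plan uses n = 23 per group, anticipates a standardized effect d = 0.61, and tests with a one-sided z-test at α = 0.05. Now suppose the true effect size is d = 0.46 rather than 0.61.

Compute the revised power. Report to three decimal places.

With d = 0.46: δ = d·√(n/2) = 0.46 × √(23/2) = 1.5599. Critical value z_{0.05} = 1.645.
Revised power = Φ(δ − 1.645) = Φ(-0.085) = 0.4662.

Power ≈ 0.466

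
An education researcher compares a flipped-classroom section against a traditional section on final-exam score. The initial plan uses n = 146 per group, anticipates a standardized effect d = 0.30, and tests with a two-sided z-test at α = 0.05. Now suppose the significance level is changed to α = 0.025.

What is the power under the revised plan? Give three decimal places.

δ = d·√(n/2) = 0.30 × √(146/2) = 2.5632 (unchanged). New critical value: z_{0.0125} = 2.241.
Revised power = Φ(δ − 2.241) + Φ(−δ − 2.241) = Φ(0.322) + Φ(-4.805) = 0.6262 + 0.0000 = 0.6262.

Power ≈ 0.626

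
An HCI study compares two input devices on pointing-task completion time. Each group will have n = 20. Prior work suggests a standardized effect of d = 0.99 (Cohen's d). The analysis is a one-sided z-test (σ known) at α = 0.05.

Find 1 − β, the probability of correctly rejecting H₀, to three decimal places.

Noncentrality parameter: δ = d·√(n/2) = 0.99 × √(20/2) = 3.1307
One-sided α = 0.05 → critical value z_{0.05} = 1.645.
Power = P(Z > 1.645 − δ) = Φ(1.486) = 0.9313.

Power ≈ 0.931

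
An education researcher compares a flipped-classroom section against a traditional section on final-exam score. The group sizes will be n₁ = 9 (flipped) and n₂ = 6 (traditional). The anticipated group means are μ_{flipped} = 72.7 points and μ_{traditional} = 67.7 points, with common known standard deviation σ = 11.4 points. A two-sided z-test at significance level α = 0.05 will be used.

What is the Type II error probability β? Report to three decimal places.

β ≈ 0.868

Standardized effect: d = |μ_{flipped} − μ_{traditional}| / σ = |72.7 − 67.7| / 11.4 = 0.4386
Noncentrality parameter: δ = d / √(1/n₁ + 1/n₂) = 0.4386 / √(1/9 + 1/6) = 0.8322
Two-sided α = 0.05 → critical value z_{0.025} = 1.960.
Power = Φ(δ − 1.960) + Φ(−δ − 1.960) = Φ(-1.128) + Φ(-2.792) = 0.1297 + 0.0026 = 0.1323.
Type II error: β = 1 − power = 1 − 0.1323 = 0.8677.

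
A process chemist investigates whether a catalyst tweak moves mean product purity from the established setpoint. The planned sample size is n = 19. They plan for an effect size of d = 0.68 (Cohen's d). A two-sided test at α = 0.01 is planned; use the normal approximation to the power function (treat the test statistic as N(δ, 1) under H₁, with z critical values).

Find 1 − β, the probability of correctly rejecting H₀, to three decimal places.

Noncentrality parameter: λ = d·√n = 0.68 × √19 = 2.9641
Two-sided α = 0.01 → critical value z_{0.005} = 2.576.
Power = Φ(λ − 2.576) + Φ(−λ − 2.576) = Φ(0.388) + Φ(-5.540) = 0.6511 + 0.0000 = 0.6511.

Power ≈ 0.651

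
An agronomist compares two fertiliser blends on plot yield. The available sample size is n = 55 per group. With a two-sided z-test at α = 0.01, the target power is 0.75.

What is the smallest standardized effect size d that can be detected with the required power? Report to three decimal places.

Required noncentrality: δ = z_{0.005} + z_{0.25} = 2.576 + 0.674 = 3.250.
(The second rejection-region term Φ(−δ − z_{α/2}) is negligible and dropped.)
δ = d·√(n/2) ⇒ d = δ/√(n/2) = 3.250/√(55/2) = 0.6198.

d ≈ 0.620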